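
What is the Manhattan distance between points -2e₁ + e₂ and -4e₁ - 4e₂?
7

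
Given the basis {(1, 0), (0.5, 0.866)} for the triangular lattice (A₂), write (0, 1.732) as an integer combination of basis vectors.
-b₁ + 2b₂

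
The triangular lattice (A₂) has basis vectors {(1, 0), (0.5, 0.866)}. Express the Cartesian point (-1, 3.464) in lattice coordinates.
-3b₁ + 4b₂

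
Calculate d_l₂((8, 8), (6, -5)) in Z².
13.1529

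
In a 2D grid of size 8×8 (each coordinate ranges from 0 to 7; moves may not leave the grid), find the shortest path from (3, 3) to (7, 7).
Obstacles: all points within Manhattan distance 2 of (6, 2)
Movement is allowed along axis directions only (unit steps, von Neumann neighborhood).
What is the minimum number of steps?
8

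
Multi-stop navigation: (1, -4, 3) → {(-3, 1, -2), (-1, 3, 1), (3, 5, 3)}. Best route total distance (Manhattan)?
26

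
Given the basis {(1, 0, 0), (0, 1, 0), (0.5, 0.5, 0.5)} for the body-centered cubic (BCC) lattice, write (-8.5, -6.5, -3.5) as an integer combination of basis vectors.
-5b₁ - 3b₂ - 7b₃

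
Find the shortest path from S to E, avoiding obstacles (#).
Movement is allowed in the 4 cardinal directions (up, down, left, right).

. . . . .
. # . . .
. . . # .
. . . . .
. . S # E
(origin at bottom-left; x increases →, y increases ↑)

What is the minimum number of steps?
4
(one shortest path: (2, 0) → (2, 1) → (3, 1) → (4, 1) → (4, 0))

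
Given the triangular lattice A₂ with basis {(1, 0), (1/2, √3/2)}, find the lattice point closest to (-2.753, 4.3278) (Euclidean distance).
(-2.5, 4.33)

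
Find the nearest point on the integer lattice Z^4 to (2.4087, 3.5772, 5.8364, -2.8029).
(2, 4, 6, -3)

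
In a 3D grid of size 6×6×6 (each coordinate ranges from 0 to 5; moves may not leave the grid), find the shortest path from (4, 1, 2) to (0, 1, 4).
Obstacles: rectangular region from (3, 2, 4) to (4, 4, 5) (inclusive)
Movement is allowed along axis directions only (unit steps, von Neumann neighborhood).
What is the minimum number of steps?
6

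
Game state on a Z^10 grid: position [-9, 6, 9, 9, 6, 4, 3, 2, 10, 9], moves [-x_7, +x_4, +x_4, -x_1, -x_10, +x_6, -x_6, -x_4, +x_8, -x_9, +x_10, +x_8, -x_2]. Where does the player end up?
(-10, 5, 9, 10, 6, 4, 2, 4, 9, 9)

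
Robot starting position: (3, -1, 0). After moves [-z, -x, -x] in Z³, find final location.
(1, -1, -1)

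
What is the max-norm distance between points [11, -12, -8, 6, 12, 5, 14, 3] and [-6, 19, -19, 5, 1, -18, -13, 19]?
31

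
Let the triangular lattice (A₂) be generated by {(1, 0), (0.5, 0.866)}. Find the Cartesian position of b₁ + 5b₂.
(3.5, 4.33)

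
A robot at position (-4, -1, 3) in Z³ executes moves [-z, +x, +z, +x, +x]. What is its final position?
(-1, -1, 3)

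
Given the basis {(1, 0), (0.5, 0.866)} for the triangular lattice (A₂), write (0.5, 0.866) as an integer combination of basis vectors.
b₂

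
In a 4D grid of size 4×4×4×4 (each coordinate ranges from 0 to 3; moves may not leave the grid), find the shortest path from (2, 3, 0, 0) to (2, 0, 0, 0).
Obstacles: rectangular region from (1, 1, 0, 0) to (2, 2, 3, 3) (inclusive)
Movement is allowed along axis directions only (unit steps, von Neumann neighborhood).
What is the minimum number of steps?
5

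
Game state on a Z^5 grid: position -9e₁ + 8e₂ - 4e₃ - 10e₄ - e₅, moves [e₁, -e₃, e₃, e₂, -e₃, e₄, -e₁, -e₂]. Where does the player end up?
(-9, 8, -5, -9, -1)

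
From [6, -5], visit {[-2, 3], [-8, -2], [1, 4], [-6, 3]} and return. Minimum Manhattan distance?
46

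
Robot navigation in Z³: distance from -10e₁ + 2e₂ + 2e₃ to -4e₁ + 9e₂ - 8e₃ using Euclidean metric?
13.6015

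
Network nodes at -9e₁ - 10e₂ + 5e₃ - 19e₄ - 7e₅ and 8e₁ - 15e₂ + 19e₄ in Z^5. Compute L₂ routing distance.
42.8019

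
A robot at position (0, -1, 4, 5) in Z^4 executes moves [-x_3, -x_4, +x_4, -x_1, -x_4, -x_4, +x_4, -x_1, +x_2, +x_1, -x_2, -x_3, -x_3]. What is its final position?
(-1, -1, 1, 4)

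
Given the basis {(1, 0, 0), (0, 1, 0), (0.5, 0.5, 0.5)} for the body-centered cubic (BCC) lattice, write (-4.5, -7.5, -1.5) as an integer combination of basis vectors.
-3b₁ - 6b₂ - 3b₃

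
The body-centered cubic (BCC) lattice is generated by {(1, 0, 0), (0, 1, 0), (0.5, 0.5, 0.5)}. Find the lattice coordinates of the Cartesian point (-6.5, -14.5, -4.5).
-2b₁ - 10b₂ - 9b₃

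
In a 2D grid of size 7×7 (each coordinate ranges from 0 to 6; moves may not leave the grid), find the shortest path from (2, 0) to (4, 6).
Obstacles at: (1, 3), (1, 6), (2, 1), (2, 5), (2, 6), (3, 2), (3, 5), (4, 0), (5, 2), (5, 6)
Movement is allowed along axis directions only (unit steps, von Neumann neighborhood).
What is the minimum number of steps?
8
(one shortest path: (2, 0) → (3, 0) → (3, 1) → (4, 1) → (4, 2) → (4, 3) → (4, 4) → (4, 5) → (4, 6))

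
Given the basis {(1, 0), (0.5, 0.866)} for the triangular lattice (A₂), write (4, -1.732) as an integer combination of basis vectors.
5b₁ - 2b₂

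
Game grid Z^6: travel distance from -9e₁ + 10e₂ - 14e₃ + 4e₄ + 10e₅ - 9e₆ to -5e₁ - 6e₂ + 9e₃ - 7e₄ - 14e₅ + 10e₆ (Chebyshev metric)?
24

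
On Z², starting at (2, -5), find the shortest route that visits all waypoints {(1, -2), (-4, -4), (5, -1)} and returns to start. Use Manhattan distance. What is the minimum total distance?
26
(one optimal route: (2, -5) → (-4, -4) → (1, -2) → (5, -1) → (2, -5))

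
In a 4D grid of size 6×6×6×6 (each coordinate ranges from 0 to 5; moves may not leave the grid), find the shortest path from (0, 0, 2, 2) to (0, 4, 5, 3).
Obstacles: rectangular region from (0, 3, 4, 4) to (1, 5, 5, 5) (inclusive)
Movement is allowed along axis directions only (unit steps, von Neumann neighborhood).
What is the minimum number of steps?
8
(one shortest path: (0, 0, 2, 2) → (0, 1, 2, 2) → (0, 2, 2, 2) → (0, 3, 2, 2) → (0, 4, 2, 2) → (0, 4, 3, 2) → (0, 4, 4, 2) → (0, 4, 5, 2) → (0, 4, 5, 3))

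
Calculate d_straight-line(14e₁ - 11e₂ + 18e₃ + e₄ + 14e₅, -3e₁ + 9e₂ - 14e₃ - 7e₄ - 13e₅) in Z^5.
50.06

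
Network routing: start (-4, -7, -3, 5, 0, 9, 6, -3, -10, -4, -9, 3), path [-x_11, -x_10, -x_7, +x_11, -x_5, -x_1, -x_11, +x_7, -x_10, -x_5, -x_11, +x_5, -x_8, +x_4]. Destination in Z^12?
(-5, -7, -3, 6, -1, 9, 6, -4, -10, -6, -11, 3)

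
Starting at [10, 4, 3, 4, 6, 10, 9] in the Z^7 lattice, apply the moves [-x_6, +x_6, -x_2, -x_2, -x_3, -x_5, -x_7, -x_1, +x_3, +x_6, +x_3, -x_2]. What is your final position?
(9, 1, 4, 4, 5, 11, 8)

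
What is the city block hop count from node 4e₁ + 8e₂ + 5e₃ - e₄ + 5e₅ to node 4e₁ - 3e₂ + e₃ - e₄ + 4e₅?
16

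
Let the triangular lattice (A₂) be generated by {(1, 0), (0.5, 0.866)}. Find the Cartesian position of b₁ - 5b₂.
(-1.5, -4.33)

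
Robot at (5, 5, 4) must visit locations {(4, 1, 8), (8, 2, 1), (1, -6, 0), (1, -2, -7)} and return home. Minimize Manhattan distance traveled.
66
(one optimal route: (5, 5, 4) → (4, 1, 8) → (1, -6, 0) → (1, -2, -7) → (8, 2, 1) → (5, 5, 4))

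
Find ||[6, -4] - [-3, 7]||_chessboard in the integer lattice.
11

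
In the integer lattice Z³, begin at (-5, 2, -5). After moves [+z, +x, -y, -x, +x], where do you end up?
(-4, 1, -4)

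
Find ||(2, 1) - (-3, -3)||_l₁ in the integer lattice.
9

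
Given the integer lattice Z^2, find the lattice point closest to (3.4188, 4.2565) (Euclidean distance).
(3, 4)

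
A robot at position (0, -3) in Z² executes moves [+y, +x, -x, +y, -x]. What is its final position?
(-1, -1)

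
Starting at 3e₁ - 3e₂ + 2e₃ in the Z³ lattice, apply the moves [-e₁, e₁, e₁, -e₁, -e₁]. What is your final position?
(2, -3, 2)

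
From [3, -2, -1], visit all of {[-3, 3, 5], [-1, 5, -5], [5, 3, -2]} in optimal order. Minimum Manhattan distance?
33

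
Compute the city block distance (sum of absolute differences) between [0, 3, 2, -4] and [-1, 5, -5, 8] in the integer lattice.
22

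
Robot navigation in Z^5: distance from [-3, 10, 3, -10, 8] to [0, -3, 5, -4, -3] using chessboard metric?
13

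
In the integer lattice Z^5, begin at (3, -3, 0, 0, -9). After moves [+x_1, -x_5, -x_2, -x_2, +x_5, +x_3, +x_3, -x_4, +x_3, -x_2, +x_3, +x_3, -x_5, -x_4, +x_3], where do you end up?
(4, -6, 6, -2, -10)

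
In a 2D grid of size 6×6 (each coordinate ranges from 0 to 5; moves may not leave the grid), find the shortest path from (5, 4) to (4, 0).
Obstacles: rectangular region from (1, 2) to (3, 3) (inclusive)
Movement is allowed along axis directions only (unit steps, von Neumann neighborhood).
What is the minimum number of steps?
5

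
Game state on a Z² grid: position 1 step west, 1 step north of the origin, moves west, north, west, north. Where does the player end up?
(-3, 3)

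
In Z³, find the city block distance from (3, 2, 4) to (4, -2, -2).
11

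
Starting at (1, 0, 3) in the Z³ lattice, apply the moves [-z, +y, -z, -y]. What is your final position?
(1, 0, 1)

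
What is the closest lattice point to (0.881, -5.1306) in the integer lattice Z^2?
(1, -5)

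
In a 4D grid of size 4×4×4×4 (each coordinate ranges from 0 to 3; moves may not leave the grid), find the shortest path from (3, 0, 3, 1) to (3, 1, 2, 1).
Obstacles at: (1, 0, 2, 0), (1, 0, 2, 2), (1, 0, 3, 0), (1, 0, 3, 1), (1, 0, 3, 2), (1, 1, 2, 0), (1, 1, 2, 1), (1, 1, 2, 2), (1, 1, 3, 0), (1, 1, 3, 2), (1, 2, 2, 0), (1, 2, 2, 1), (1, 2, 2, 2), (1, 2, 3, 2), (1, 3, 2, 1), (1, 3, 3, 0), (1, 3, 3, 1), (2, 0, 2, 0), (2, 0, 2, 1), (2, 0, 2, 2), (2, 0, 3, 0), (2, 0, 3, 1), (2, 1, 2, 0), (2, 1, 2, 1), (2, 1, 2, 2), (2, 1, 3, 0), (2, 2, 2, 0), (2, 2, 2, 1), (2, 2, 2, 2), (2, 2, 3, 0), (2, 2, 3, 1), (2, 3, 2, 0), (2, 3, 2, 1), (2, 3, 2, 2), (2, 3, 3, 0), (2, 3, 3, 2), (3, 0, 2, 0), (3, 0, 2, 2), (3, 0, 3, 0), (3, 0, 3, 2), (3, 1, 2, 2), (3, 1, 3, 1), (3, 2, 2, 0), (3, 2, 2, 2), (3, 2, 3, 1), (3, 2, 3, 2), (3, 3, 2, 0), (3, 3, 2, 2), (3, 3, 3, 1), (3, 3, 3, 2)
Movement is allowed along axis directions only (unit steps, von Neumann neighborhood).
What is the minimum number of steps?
2
(one shortest path: (3, 0, 3, 1) → (3, 0, 2, 1) → (3, 1, 2, 1))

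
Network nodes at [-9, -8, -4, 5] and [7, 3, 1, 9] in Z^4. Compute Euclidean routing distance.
20.445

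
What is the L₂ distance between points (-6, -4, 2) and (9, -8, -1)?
15.8114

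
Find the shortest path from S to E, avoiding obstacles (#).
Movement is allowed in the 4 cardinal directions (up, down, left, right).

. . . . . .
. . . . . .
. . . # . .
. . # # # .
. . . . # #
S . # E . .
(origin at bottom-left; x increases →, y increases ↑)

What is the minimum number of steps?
5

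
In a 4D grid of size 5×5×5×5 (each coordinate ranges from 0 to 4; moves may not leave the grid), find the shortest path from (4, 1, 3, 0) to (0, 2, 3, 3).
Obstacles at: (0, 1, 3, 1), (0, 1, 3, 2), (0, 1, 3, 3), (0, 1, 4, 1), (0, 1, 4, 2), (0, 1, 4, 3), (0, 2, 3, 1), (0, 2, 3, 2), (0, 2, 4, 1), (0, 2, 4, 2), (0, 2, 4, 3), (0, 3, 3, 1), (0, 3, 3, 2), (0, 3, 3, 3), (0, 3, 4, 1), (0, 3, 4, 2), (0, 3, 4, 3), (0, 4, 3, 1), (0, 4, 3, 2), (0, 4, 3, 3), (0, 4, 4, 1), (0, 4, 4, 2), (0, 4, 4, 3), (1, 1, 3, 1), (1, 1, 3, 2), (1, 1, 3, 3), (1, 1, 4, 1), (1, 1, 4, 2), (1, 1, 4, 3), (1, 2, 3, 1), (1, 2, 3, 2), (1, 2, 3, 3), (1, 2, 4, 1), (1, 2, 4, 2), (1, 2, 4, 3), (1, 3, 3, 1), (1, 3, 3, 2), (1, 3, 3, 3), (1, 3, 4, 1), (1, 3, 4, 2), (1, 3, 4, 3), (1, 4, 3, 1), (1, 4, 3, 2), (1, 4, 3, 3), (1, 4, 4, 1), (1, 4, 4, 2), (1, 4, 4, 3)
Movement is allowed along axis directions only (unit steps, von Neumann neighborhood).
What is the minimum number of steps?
10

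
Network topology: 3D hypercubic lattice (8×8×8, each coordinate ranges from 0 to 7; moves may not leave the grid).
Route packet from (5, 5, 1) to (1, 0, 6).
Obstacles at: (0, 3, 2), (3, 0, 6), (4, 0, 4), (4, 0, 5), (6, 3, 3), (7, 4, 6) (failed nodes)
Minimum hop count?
14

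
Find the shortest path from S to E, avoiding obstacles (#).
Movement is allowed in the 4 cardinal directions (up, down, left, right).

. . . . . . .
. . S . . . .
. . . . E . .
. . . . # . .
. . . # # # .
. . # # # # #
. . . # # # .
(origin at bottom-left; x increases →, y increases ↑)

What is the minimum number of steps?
3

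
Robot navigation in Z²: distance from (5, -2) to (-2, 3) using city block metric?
12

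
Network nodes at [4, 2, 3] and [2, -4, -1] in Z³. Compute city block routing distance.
12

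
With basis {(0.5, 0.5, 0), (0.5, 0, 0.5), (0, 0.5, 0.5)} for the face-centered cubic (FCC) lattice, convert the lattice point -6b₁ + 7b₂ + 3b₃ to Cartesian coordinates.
(0.5, -1.5, 5)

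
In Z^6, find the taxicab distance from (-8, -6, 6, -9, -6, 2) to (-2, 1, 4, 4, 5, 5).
42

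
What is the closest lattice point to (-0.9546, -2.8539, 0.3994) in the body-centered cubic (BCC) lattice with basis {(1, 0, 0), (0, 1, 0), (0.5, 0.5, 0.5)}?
(-1, -3, 0)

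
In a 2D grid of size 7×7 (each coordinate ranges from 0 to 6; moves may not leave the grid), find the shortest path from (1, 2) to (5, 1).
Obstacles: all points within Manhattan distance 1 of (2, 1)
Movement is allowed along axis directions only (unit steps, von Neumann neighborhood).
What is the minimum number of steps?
7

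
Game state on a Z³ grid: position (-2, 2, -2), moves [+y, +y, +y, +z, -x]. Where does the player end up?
(-3, 5, -1)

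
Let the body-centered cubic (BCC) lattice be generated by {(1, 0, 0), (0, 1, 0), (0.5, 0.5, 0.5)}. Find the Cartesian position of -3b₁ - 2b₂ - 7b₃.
(-6.5, -5.5, -3.5)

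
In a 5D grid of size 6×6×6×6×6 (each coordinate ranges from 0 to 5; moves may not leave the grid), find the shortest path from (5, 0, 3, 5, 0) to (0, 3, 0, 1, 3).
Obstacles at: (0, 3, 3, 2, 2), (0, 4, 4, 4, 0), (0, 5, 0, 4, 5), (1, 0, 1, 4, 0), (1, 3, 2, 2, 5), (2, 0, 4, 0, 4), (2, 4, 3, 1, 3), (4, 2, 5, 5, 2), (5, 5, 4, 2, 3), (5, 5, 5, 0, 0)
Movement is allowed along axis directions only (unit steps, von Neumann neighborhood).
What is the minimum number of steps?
18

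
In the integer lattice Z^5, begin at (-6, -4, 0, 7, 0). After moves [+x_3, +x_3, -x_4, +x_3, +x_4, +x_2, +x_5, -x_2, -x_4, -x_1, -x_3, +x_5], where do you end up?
(-7, -4, 2, 6, 2)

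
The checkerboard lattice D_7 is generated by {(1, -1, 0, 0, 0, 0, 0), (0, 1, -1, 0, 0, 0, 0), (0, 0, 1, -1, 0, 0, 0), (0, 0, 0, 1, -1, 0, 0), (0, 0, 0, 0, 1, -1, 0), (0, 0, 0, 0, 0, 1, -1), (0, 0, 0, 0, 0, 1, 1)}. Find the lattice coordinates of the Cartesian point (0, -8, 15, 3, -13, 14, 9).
-8b₂ + 7b₃ + 10b₄ - 3b₅ + b₆ + 10b₇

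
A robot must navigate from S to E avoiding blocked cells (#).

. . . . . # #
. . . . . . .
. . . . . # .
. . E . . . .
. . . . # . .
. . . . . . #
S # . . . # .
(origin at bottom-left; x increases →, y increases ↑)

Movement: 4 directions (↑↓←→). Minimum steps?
5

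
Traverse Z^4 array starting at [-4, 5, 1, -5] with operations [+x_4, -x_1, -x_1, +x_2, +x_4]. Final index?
(-6, 6, 1, -3)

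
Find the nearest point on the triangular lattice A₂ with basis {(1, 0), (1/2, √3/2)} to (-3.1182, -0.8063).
(-3.5, -0.866)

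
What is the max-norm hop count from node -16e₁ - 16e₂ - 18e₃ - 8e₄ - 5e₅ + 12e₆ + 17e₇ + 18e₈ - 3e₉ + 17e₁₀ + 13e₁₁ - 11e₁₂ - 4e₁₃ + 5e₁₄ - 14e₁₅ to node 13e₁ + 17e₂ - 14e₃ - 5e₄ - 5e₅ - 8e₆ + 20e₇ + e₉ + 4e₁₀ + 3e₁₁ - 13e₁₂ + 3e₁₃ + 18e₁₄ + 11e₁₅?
33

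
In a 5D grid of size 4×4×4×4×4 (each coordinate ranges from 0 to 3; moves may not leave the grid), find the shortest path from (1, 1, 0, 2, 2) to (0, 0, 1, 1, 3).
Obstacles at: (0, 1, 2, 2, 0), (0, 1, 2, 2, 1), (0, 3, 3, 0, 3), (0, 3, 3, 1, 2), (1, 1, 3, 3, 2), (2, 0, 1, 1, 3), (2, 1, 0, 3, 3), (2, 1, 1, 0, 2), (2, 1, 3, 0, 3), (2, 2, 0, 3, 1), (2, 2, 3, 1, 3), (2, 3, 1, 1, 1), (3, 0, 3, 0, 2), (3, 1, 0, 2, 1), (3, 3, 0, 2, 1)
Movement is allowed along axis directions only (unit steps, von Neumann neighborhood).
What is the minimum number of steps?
5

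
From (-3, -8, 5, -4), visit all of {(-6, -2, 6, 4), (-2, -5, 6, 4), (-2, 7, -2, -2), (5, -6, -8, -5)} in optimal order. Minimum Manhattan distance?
76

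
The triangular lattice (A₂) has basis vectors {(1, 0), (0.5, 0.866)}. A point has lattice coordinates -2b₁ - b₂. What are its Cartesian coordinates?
(-2.5, -0.866)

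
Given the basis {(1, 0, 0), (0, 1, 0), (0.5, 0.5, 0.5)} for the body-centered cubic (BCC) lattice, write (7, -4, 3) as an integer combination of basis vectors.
4b₁ - 7b₂ + 6b₃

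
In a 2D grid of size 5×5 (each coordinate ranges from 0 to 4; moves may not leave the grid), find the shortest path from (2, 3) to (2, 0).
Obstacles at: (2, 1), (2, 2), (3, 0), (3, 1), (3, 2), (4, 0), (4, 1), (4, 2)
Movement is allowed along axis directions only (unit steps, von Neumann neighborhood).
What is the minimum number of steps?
5
(one shortest path: (2, 3) → (1, 3) → (1, 2) → (1, 1) → (1, 0) → (2, 0))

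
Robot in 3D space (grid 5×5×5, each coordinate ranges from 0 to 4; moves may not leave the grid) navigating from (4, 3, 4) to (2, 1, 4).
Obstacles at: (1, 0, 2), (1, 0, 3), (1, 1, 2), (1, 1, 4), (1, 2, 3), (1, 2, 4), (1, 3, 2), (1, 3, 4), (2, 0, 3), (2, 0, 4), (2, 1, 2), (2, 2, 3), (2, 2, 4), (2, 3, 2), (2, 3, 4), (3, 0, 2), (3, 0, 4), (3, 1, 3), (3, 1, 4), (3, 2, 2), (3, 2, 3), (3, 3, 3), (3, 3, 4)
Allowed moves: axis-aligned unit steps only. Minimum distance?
12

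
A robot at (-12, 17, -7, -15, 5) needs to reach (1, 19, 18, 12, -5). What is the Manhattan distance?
77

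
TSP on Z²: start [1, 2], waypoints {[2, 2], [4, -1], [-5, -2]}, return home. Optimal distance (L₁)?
26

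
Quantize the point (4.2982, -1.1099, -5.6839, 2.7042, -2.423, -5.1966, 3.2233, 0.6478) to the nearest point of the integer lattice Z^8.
(4, -1, -6, 3, -2, -5, 3, 1)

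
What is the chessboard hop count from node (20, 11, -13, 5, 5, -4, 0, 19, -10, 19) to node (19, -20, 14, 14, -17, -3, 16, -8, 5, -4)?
31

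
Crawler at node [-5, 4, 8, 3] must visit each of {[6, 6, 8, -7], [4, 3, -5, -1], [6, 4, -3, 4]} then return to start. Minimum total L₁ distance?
80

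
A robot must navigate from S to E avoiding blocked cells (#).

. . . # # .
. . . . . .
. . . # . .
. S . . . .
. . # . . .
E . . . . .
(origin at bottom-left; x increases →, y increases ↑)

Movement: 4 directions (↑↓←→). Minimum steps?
3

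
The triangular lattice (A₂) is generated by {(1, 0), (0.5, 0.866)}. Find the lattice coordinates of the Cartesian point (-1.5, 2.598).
-3b₁ + 3b₂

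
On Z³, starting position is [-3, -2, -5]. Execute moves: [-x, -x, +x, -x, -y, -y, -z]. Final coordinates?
(-5, -4, -6)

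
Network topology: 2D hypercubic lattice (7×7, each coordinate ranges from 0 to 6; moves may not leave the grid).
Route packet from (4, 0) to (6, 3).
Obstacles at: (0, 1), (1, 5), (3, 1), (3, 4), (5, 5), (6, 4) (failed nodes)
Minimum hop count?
5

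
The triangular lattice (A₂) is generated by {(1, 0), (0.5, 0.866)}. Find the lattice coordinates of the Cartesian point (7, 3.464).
5b₁ + 4b₂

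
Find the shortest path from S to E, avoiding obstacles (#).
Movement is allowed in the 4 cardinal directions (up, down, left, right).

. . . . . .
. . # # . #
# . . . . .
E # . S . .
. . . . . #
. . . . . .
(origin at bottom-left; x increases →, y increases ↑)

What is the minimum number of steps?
5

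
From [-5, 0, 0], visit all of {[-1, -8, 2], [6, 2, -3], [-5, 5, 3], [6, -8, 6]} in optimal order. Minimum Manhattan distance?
56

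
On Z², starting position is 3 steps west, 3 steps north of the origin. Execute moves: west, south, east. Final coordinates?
(-3, 2)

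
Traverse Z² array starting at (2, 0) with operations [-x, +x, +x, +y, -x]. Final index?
(2, 1)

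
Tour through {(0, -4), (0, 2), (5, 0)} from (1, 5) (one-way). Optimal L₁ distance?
19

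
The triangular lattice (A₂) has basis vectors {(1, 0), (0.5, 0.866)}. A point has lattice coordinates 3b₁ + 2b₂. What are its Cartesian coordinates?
(4, 1.732)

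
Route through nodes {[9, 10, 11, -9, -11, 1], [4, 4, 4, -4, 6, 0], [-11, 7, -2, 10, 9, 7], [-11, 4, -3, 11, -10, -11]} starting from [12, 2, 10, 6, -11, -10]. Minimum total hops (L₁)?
169
(one optimal route: (12, 2, 10, 6, -11, -10) → (9, 10, 11, -9, -11, 1) → (4, 4, 4, -4, 6, 0) → (-11, 7, -2, 10, 9, 7) → (-11, 4, -3, 11, -10, -11))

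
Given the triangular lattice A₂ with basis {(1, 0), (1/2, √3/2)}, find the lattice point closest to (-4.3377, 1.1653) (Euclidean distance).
(-4.5, 0.866)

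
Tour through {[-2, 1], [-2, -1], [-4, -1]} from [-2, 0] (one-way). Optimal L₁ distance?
5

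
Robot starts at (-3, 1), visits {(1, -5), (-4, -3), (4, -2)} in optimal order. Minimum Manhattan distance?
18
(one optimal route: (-3, 1) → (-4, -3) → (1, -5) → (4, -2))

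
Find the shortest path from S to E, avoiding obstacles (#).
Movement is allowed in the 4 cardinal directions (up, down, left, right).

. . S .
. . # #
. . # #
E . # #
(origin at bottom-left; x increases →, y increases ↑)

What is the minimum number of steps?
5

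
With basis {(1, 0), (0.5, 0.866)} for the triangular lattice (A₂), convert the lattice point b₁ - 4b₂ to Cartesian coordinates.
(-1, -3.464)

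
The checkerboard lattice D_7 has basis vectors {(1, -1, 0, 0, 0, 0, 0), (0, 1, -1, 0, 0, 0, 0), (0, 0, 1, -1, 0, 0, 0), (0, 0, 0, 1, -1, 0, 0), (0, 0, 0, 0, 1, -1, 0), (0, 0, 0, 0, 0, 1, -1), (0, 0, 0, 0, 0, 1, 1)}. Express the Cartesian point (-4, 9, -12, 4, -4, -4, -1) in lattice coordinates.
-4b₁ + 5b₂ - 7b₃ - 3b₄ - 7b₅ - 5b₆ - 6b₇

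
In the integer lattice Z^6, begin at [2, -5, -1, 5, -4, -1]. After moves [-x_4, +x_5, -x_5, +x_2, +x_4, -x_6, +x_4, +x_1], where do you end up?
(3, -4, -1, 6, -4, -2)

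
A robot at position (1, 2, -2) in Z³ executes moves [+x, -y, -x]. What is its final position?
(1, 1, -2)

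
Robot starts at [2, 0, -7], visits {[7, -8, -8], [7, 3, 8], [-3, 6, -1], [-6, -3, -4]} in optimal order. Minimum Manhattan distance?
73
(one optimal route: (2, 0, -7) → (7, -8, -8) → (-6, -3, -4) → (-3, 6, -1) → (7, 3, 8))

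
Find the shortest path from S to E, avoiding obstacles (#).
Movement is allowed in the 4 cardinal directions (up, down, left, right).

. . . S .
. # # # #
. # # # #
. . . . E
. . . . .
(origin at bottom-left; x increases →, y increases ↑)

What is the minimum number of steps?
10
(one shortest path: (3, 4) → (2, 4) → (1, 4) → (0, 4) → (0, 3) → (0, 2) → (0, 1) → (1, 1) → (2, 1) → (3, 1) → (4, 1))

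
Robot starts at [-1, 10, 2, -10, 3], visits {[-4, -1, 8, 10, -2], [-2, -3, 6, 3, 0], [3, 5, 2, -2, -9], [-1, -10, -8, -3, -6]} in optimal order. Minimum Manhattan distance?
111
(one optimal route: (-1, 10, 2, -10, 3) → (3, 5, 2, -2, -9) → (-1, -10, -8, -3, -6) → (-2, -3, 6, 3, 0) → (-4, -1, 8, 10, -2))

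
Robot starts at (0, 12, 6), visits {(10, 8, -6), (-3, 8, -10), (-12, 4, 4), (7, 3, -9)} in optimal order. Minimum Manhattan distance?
76
(one optimal route: (0, 12, 6) → (-12, 4, 4) → (-3, 8, -10) → (7, 3, -9) → (10, 8, -6))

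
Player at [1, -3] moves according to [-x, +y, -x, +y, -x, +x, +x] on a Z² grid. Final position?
(0, -1)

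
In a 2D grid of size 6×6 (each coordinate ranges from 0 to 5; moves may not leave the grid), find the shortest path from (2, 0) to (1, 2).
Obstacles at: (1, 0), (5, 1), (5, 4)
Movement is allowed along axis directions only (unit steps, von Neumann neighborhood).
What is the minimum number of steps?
3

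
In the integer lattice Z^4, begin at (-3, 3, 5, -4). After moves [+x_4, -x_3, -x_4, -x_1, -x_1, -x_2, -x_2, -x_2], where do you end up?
(-5, 0, 4, -4)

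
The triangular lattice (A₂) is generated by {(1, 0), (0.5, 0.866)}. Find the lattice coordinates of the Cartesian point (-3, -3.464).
-b₁ - 4b₂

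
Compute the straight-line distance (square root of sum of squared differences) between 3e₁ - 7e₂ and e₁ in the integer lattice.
7.28011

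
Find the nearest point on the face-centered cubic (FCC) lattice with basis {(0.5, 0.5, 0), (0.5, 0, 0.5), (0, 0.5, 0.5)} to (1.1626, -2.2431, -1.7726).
(1, -2, -2)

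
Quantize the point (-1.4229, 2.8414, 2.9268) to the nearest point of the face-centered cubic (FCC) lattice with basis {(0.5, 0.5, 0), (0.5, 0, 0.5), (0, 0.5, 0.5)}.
(-1.5, 2.5, 3)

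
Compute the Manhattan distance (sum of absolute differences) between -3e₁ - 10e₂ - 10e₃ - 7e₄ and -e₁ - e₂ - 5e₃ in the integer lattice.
23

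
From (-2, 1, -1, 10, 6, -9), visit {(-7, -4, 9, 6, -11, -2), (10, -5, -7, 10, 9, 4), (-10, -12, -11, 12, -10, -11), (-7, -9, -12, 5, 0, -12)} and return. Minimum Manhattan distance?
216
(one optimal route: (-2, 1, -1, 10, 6, -9) → (-7, -4, 9, 6, -11, -2) → (-10, -12, -11, 12, -10, -11) → (-7, -9, -12, 5, 0, -12) → (10, -5, -7, 10, 9, 4) → (-2, 1, -1, 10, 6, -9))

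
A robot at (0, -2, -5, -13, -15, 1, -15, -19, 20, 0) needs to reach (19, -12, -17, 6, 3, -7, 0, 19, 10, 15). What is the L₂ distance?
57.8619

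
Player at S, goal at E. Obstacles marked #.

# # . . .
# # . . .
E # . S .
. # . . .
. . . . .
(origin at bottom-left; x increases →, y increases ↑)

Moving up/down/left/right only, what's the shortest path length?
7
(one shortest path: (3, 2) → (2, 2) → (2, 1) → (2, 0) → (1, 0) → (0, 0) → (0, 1) → (0, 2))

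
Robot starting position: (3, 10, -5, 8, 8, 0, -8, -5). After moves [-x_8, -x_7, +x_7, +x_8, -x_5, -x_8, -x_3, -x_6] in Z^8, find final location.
(3, 10, -6, 8, 7, -1, -8, -6)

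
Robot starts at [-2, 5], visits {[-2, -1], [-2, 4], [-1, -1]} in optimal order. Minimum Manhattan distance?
7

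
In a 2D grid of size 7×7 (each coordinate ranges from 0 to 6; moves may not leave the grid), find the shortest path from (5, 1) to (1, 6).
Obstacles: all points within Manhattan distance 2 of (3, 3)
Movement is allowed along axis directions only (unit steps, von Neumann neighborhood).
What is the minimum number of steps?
11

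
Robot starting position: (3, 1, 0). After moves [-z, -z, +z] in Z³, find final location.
(3, 1, -1)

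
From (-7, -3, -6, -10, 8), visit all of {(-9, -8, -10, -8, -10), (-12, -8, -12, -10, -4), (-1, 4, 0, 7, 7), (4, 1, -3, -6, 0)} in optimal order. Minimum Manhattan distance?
113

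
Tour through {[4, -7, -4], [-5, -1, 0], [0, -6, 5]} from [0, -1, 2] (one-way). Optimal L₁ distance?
36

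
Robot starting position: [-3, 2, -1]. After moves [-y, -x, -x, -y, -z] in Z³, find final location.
(-5, 0, -2)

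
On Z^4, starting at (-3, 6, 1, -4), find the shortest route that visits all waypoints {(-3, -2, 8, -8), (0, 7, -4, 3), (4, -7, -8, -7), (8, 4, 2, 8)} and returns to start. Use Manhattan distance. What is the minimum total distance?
126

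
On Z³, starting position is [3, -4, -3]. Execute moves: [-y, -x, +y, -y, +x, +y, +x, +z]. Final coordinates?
(4, -4, -2)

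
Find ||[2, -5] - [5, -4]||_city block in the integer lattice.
4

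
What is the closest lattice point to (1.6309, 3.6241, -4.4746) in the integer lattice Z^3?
(2, 4, -4)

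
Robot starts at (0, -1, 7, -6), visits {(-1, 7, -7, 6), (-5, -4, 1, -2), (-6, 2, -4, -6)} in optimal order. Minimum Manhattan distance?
59
(one optimal route: (0, -1, 7, -6) → (-5, -4, 1, -2) → (-6, 2, -4, -6) → (-1, 7, -7, 6))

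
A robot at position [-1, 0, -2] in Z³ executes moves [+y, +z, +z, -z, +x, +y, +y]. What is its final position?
(0, 3, -1)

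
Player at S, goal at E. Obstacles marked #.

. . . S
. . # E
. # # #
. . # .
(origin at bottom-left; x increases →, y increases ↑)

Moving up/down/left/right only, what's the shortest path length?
1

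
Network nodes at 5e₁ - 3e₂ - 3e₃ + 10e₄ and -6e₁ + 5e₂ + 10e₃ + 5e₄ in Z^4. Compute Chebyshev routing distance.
13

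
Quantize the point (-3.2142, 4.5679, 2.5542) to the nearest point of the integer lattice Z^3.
(-3, 5, 3)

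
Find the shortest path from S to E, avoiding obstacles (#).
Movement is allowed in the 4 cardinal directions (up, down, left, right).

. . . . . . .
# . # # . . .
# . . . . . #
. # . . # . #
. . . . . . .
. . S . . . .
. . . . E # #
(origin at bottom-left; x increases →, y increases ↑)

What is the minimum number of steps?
3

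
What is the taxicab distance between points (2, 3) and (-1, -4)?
10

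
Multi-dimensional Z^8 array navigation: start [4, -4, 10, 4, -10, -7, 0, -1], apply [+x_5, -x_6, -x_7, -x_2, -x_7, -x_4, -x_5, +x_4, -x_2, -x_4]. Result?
(4, -6, 10, 3, -10, -8, -2, -1)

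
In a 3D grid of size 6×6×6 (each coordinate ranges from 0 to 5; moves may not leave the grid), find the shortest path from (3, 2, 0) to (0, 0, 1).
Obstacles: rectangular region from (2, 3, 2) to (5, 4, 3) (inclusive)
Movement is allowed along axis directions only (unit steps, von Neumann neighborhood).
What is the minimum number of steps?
6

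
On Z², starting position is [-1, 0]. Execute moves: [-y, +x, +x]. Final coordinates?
(1, -1)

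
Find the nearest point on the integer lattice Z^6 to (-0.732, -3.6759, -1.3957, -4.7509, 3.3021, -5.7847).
(-1, -4, -1, -5, 3, -6)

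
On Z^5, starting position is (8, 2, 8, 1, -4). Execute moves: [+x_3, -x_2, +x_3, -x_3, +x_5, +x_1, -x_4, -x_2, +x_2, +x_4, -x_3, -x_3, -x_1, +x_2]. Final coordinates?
(8, 2, 7, 1, -3)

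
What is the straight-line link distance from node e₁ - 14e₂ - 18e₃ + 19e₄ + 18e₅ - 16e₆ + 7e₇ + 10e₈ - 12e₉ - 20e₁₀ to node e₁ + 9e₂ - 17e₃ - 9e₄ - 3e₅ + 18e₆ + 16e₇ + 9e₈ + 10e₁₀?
63.5374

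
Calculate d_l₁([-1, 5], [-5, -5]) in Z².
14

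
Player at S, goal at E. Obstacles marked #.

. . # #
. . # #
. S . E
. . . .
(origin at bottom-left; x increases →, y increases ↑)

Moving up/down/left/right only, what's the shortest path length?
2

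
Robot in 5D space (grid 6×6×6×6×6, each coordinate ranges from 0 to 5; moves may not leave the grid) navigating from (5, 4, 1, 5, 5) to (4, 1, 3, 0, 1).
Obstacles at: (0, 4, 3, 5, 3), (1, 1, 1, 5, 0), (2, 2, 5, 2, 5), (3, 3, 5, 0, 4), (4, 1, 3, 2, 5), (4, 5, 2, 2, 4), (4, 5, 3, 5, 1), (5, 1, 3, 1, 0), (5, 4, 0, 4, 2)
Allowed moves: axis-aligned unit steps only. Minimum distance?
15
(one shortest path: (5, 4, 1, 5, 5) → (4, 4, 1, 5, 5) → (4, 3, 1, 5, 5) → (4, 2, 1, 5, 5) → (4, 1, 1, 5, 5) → (4, 1, 2, 5, 5) → (4, 1, 3, 5, 5) → (4, 1, 3, 4, 5) → (4, 1, 3, 3, 5) → (4, 1, 3, 3, 4) → (4, 1, 3, 2, 4) → (4, 1, 3, 1, 4) → (4, 1, 3, 0, 4) → (4, 1, 3, 0, 3) → (4, 1, 3, 0, 2) → (4, 1, 3, 0, 1))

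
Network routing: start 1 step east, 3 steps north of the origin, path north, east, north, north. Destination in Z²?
(2, 6)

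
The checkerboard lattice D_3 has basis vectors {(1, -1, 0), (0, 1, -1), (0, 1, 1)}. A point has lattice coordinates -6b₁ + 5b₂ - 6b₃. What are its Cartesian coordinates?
(-6, 5, -11)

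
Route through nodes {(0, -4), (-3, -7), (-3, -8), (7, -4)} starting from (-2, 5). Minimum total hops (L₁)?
28
(one optimal route: (-2, 5) → (-3, -7) → (-3, -8) → (0, -4) → (7, -4))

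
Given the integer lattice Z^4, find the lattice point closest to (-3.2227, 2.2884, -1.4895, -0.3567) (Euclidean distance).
(-3, 2, -1, 0)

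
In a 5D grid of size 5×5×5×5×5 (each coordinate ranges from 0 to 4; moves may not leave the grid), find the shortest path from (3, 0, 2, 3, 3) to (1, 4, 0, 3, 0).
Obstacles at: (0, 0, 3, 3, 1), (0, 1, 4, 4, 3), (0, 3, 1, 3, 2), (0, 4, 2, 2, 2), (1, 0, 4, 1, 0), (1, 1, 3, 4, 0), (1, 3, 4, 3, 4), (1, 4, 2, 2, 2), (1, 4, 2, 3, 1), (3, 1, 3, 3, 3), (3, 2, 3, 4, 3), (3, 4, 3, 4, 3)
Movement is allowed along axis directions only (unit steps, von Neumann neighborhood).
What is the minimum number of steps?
11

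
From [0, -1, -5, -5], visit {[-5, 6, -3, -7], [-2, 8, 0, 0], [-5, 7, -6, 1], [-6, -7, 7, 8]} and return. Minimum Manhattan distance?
110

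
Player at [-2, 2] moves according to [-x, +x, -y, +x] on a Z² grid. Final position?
(-1, 1)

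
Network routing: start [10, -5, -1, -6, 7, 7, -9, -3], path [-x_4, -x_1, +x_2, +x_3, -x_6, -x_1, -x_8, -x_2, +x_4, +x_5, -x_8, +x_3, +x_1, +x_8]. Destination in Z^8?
(9, -5, 1, -6, 8, 6, -9, -4)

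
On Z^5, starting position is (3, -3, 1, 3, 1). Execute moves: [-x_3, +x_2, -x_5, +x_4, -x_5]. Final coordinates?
(3, -2, 0, 4, -1)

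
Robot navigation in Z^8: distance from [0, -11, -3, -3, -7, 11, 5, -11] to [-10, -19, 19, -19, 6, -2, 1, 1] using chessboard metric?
22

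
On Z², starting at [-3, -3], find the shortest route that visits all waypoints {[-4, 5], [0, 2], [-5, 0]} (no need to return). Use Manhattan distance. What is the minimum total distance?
18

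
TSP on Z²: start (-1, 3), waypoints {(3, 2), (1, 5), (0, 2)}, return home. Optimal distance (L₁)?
14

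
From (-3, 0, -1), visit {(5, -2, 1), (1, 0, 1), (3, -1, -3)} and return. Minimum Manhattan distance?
28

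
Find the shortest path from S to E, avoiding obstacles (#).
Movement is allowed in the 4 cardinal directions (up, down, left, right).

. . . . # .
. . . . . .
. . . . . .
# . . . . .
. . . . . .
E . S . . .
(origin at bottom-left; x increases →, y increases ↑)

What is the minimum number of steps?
2
(one shortest path: (2, 0) → (1, 0) → (0, 0))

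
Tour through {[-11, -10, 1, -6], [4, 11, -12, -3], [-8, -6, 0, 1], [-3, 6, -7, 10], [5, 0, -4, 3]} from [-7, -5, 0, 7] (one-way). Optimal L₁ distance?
117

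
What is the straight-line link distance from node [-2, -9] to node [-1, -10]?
1.41421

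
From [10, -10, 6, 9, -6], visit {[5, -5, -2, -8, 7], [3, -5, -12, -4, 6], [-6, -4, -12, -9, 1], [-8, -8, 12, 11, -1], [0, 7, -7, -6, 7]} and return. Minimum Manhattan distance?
200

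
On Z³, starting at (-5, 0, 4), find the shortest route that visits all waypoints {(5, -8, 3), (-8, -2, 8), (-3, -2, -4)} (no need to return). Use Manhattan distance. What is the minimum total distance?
47
(one optimal route: (-5, 0, 4) → (-8, -2, 8) → (-3, -2, -4) → (5, -8, 3))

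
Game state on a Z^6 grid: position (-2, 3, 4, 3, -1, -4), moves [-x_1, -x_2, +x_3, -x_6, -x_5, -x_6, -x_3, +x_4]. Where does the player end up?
(-3, 2, 4, 4, -2, -6)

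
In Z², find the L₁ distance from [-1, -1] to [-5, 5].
10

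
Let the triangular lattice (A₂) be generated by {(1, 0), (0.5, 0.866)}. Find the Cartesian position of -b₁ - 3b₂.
(-2.5, -2.598)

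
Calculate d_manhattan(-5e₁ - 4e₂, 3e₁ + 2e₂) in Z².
14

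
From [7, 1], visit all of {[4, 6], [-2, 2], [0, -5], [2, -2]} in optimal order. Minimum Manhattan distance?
31
(one optimal route: (7, 1) → (4, 6) → (-2, 2) → (2, -2) → (0, -5))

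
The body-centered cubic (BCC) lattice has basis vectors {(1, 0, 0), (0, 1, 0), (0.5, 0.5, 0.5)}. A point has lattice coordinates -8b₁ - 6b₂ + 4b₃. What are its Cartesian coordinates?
(-6, -4, 2)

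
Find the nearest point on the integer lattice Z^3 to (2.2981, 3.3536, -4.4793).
(2, 3, -4)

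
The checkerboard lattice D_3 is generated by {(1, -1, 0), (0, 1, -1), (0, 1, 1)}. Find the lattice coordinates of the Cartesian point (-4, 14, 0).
-4b₁ + 5b₂ + 5b₃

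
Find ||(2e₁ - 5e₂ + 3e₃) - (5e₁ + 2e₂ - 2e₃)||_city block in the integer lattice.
15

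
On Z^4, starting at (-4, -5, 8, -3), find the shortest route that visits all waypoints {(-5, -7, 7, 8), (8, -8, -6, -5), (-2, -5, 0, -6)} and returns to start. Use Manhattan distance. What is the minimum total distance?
88
(one optimal route: (-4, -5, 8, -3) → (-5, -7, 7, 8) → (8, -8, -6, -5) → (-2, -5, 0, -6) → (-4, -5, 8, -3))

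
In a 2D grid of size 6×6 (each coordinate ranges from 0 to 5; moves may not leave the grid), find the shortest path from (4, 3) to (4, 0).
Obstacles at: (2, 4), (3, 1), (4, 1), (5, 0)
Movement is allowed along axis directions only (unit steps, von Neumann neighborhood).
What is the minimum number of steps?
7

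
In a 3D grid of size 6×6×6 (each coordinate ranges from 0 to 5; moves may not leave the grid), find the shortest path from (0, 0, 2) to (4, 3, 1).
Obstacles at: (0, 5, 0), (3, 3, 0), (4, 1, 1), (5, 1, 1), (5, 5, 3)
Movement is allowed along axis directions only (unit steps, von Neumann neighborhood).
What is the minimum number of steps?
8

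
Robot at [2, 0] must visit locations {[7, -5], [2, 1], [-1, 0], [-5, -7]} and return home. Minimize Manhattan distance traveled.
40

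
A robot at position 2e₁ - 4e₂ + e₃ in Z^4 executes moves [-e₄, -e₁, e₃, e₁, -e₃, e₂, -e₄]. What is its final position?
(2, -3, 1, -2)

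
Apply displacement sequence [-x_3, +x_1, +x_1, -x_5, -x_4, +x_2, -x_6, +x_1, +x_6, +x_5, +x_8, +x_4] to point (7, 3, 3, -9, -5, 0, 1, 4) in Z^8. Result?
(10, 4, 2, -9, -5, 0, 1, 5)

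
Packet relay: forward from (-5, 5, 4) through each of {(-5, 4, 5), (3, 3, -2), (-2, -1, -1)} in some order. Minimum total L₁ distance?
26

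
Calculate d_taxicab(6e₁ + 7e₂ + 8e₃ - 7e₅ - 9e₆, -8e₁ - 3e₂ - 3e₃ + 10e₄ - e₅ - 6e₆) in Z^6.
54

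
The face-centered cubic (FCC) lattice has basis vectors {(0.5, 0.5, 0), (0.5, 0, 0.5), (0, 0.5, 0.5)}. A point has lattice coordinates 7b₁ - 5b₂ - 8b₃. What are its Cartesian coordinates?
(1, -0.5, -6.5)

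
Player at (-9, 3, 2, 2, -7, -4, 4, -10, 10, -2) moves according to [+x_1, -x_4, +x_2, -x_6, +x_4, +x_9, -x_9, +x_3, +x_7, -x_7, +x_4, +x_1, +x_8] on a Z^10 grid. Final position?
(-7, 4, 3, 3, -7, -5, 4, -9, 10, -2)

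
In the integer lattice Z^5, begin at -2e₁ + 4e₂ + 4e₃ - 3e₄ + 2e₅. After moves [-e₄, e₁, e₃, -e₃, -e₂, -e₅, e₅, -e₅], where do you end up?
(-1, 3, 4, -4, 1)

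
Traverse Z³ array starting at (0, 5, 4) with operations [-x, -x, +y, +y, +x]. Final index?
(-1, 7, 4)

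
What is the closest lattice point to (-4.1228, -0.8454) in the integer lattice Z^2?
(-4, -1)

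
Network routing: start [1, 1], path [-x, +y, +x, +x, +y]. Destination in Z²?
(2, 3)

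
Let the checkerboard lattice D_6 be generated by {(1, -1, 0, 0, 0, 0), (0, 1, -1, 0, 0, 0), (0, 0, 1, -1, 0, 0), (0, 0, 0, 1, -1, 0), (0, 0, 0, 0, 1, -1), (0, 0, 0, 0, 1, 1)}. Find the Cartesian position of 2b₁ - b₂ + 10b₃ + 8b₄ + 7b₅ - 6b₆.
(2, -3, 11, -2, -7, -13)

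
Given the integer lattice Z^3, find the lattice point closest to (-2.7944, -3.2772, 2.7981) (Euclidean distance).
(-3, -3, 3)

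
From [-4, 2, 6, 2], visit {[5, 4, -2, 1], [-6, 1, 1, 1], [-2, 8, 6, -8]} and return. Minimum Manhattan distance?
72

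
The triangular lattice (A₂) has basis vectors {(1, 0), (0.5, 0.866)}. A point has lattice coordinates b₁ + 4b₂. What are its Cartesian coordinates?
(3, 3.464)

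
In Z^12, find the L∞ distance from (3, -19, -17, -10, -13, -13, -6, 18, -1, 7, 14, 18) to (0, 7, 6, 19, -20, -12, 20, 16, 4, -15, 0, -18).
36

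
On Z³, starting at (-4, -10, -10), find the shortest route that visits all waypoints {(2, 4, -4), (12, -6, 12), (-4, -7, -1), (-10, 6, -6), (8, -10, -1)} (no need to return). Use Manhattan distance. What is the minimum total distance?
96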